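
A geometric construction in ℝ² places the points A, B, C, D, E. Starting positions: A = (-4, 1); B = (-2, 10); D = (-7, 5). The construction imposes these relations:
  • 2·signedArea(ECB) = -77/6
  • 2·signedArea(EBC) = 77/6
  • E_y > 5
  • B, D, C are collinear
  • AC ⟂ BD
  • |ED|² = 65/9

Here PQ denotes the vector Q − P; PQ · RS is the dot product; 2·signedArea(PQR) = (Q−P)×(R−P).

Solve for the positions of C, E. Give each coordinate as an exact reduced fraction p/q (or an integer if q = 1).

1. C_x = -15/2  [B, D, C are collinear ∩ AC ⟂ BD]
2. C_y = 9/2  [B, D, C are collinear ∩ AC ⟂ BD]
   → C = (-15/2, 9/2)
3. E_x = -13/3  [line 11/2·x + -11/2·y + 319/6 = 0 ∩ |ED|² = 65/9]
4. E_y = 16/3  [line 11/2·x + -11/2·y + 319/6 = 0 ∩ |ED|² = 65/9]
   → E = (-13/3, 16/3)

C = (-15/2, 9/2)
E = (-13/3, 16/3)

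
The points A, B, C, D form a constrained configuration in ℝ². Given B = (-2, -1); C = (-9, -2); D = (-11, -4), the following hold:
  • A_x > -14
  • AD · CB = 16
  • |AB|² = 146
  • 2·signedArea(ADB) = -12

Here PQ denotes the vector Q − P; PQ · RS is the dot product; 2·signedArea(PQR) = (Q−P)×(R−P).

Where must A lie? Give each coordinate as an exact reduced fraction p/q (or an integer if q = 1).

A = (-13, -6)

1. A_x = -13  [2·signedArea(ADB) = -12 ∩ AD · CB = 16]
2. A_y = -6  [2·signedArea(ADB) = -12 ∩ AD · CB = 16]
   → A = (-13, -6)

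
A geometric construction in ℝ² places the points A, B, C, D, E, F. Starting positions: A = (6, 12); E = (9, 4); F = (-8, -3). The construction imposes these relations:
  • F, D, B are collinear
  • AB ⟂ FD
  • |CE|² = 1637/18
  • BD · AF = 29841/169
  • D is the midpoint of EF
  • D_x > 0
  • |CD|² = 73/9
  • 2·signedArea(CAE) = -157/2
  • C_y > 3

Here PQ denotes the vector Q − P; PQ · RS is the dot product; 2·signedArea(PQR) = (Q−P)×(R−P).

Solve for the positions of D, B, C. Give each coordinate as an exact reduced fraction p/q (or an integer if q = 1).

1. D_x = 1/2  [D is the midpoint of EF]
2. D_y = 1/2  [D is the midpoint of EF]
   → D = (1/2, 1/2)
3. B_x = 3127/338  [F, D, B are collinear ∩ AB ⟂ FD]
4. B_y = 1387/338  [F, D, B are collinear ∩ AB ⟂ FD]
   → B = (3127/338, 1387/338)
5. C_x = -1/2  [line 8·x + 3·y + -11/2 = 0 ∩ |CE|² = 1637/18]
6. C_y = 19/6  [line 8·x + 3·y + -11/2 = 0 ∩ |CE|² = 1637/18]
   → C = (-1/2, 19/6)

B = (3127/338, 1387/338)
C = (-1/2, 19/6)
D = (1/2, 1/2)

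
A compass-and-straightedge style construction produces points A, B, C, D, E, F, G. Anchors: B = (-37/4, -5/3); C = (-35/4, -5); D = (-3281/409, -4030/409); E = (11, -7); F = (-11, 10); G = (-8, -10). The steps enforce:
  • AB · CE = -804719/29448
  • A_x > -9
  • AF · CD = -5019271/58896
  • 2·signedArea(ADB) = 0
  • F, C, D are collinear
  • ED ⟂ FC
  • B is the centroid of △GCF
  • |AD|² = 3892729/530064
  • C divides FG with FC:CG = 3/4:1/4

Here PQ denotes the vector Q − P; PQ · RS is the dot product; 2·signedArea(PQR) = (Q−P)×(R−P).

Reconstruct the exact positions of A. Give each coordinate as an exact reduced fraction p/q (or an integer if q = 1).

1. A_x = -41345/4908  [2·signedArea(ADB) = 0 ∩ AB · CE = -804719/29448]
2. A_y = -26405/3681  [2·signedArea(ADB) = 0 ∩ AB · CE = -804719/29448]
   → A = (-41345/4908, -26405/3681)

A = (-41345/4908, -26405/3681)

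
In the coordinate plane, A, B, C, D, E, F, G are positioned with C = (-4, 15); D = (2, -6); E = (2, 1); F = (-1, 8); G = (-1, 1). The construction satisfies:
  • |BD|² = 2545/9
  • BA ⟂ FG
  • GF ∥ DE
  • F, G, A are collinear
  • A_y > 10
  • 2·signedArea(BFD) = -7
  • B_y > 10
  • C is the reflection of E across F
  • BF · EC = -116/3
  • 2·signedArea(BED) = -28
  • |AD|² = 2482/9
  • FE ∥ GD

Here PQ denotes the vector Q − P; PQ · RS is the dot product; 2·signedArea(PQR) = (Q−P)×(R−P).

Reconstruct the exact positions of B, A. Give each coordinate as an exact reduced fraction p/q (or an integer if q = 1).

1. B_x = -2  [2·signedArea(BFD) = -7 ∩ 2·signedArea(BED) = -28]
2. B_y = 31/3  [2·signedArea(BFD) = -7 ∩ 2·signedArea(BED) = -28]
   → B = (-2, 31/3)
3. A_x = -1  [F, G, A are collinear ∩ BA ⟂ FG]
4. A_y = 31/3  [F, G, A are collinear ∩ BA ⟂ FG]
   → A = (-1, 31/3)

A = (-1, 31/3)
B = (-2, 31/3)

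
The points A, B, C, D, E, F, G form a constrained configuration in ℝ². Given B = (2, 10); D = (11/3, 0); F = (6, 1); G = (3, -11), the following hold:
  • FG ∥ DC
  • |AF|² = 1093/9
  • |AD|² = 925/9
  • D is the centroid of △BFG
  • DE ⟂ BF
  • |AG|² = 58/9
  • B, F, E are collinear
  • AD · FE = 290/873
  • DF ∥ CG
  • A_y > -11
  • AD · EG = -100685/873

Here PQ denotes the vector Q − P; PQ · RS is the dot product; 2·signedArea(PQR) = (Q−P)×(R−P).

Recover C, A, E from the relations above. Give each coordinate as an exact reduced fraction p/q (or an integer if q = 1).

1. C_x = 2/3  [DF ∥ CG ∩ FG ∥ DC]
2. C_y = -12  [DF ∥ CG ∩ FG ∥ DC]
   → C = (2/3, -12)
3. E_x = 1742/291  [B, F, E are collinear ∩ DE ⟂ BF]
4. E_y = 100/97  [B, F, E are collinear ∩ DE ⟂ BF]
   → E = (1742/291, 100/97)
5. A_x = 16/3  [AD · EG = -100685/873 ∩ AD · FE = 290/873]
6. A_y = -10  [AD · EG = -100685/873 ∩ AD · FE = 290/873]
   → A = (16/3, -10)

A = (16/3, -10)
C = (2/3, -12)
E = (1742/291, 100/97)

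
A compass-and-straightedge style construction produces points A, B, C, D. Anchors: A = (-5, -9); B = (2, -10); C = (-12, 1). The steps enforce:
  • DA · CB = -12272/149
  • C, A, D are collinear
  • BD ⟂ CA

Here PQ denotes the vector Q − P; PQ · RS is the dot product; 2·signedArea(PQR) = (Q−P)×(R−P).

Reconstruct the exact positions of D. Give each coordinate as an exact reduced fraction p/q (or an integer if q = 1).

D = (-332/149, -1931/149)

1. D_x = -332/149  [C, A, D are collinear ∩ BD ⟂ CA]
2. D_y = -1931/149  [C, A, D are collinear ∩ BD ⟂ CA]
   → D = (-332/149, -1931/149)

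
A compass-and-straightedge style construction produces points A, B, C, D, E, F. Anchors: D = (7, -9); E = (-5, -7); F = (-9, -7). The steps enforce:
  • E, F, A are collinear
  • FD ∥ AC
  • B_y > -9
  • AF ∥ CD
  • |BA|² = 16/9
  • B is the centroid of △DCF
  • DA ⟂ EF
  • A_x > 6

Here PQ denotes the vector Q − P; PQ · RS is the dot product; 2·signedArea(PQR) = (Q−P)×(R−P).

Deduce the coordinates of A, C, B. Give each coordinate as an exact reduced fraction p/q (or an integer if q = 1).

A = (7, -7)
B = (7, -25/3)
C = (23, -9)

1. A_x = 7  [E, F, A are collinear ∩ DA ⟂ EF]
2. A_y = -7  [E, F, A are collinear ∩ DA ⟂ EF]
   → A = (7, -7)
3. C_x = 23  [AF ∥ CD ∩ FD ∥ AC]
4. C_y = -9  [AF ∥ CD ∩ FD ∥ AC]
   → C = (23, -9)
5. B_x = 7  [B is the centroid of △DCF]
6. B_y = -25/3  [B is the centroid of △DCF]
   → B = (7, -25/3)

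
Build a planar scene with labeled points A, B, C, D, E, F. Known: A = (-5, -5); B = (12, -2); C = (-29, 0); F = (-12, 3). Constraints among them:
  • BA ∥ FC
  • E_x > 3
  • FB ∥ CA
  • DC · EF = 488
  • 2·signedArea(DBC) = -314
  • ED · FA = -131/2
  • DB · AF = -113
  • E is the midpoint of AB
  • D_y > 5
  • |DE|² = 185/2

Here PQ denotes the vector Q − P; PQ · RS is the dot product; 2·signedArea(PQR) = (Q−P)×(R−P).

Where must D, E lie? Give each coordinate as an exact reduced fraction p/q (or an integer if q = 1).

D = (5, 6)
E = (7/2, -7/2)

1. D_x = 5  [DB · AF = -113 ∩ 2·signedArea(DBC) = -314]
2. D_y = 6  [DB · AF = -113 ∩ 2·signedArea(DBC) = -314]
   → D = (5, 6)
3. E_x = 7/2  [E is the midpoint of AB]
4. E_y = -7/2  [E is the midpoint of AB]
   → E = (7/2, -7/2)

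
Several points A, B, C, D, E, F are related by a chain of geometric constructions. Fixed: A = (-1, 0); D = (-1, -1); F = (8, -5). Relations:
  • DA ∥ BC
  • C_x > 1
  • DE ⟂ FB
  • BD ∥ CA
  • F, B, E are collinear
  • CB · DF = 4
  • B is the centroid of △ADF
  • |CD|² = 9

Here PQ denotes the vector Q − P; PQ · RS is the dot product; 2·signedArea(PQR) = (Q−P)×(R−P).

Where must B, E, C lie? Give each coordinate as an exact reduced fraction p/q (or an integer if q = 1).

B = (2, -2)
C = (2, -1)
E = (-4/5, -3/5)

1. B_x = 2  [B is the centroid of △ADF]
2. B_y = -2  [B is the centroid of △ADF]
   → B = (2, -2)
3. E_x = -4/5  [F, B, E are collinear ∩ DE ⟂ FB]
4. E_y = -3/5  [F, B, E are collinear ∩ DE ⟂ FB]
   → E = (-4/5, -3/5)
5. C_x = 2  [BD ∥ CA ∩ DA ∥ BC]
6. C_y = -1  [BD ∥ CA ∩ DA ∥ BC]
   → C = (2, -1)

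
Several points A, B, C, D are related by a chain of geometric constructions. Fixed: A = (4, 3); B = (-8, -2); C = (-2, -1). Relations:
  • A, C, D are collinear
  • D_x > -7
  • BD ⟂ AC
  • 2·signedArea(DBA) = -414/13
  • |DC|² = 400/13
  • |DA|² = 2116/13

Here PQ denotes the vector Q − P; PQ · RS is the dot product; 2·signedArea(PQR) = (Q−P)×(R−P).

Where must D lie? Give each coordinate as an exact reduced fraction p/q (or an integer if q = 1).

1. D_x = -86/13  [A, C, D are collinear ∩ BD ⟂ AC]
2. D_y = -53/13  [A, C, D are collinear ∩ BD ⟂ AC]
   → D = (-86/13, -53/13)

D = (-86/13, -53/13)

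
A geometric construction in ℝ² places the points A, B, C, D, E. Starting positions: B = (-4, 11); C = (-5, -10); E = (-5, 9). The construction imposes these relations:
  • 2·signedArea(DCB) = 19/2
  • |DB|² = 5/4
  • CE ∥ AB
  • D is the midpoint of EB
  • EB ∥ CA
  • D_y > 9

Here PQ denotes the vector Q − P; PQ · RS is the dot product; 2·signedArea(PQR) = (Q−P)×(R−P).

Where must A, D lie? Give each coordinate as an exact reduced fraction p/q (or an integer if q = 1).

A = (-4, -8)
D = (-9/2, 10)

1. A_x = -4  [CE ∥ AB ∩ EB ∥ CA]
2. A_y = -8  [CE ∥ AB ∩ EB ∥ CA]
   → A = (-4, -8)
3. D_x = -9/2  [D is the midpoint of EB]
4. D_y = 10  [D is the midpoint of EB]
   → D = (-9/2, 10)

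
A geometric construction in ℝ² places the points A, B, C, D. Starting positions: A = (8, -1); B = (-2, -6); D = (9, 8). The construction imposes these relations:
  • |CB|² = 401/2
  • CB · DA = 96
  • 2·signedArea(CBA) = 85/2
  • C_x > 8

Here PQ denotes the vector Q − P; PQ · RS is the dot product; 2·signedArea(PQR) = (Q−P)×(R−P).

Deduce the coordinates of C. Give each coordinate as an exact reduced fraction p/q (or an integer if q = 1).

C = (17/2, 7/2)

1. C_x = 17/2  [2·signedArea(CBA) = 85/2 ∩ CB · DA = 96]
2. C_y = 7/2  [2·signedArea(CBA) = 85/2 ∩ CB · DA = 96]
   → C = (17/2, 7/2)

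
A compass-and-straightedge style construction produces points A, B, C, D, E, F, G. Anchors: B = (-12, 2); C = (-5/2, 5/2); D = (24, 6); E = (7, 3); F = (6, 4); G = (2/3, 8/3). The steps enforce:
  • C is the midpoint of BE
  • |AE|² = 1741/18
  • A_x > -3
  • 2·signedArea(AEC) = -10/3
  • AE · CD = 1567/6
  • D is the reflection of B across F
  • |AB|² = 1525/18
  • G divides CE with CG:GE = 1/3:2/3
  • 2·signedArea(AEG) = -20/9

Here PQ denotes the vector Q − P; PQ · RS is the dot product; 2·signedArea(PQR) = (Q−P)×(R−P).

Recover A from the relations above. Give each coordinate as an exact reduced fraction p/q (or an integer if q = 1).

A = (-17/6, 17/6)

1. A_x = -17/6  [2·signedArea(AEC) = -10/3 ∩ AE · CD = 1567/6]
2. A_y = 17/6  [2·signedArea(AEC) = -10/3 ∩ AE · CD = 1567/6]
   → A = (-17/6, 17/6)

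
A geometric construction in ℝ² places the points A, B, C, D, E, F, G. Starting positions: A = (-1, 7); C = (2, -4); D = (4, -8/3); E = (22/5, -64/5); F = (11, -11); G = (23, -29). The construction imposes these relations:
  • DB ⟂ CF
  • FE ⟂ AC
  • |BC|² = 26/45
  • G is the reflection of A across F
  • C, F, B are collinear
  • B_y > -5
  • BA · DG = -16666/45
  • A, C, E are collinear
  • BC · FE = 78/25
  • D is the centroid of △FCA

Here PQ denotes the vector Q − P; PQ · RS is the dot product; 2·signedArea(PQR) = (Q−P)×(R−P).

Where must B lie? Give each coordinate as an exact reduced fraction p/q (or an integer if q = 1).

B = (13/5, -67/15)

1. B_x = 13/5  [C, F, B are collinear ∩ DB ⟂ CF]
2. B_y = -67/15  [C, F, B are collinear ∩ DB ⟂ CF]
   → B = (13/5, -67/15)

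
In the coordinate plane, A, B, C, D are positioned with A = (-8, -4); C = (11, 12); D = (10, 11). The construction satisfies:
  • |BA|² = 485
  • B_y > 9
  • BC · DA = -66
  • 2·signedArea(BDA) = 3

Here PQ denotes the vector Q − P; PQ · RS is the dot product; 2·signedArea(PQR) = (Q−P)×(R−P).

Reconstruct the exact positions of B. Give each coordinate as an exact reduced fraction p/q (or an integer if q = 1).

1. B_x = 9  [2·signedArea(BDA) = 3 ∩ BC · DA = -66]
2. B_y = 10  [2·signedArea(BDA) = 3 ∩ BC · DA = -66]
   → B = (9, 10)

B = (9, 10)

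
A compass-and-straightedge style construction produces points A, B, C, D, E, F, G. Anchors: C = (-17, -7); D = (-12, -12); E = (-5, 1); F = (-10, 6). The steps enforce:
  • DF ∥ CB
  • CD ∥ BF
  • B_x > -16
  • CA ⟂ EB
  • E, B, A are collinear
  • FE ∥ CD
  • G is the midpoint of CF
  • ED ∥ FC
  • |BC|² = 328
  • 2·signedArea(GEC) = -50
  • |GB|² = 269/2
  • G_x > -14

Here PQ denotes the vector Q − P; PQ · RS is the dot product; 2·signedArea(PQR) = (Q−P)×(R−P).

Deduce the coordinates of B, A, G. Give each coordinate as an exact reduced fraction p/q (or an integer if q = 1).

A = (-7, 3)
B = (-15, 11)
G = (-27/2, -1/2)

1. B_x = -15  [CD ∥ BF ∩ DF ∥ CB]
2. B_y = 11  [CD ∥ BF ∩ DF ∥ CB]
   → B = (-15, 11)
3. A_x = -7  [E, B, A are collinear ∩ CA ⟂ EB]
4. A_y = 3  [E, B, A are collinear ∩ CA ⟂ EB]
   → A = (-7, 3)
5. G_x = -27/2  [G is the midpoint of CF]
6. G_y = -1/2  [G is the midpoint of CF]
   → G = (-27/2, -1/2)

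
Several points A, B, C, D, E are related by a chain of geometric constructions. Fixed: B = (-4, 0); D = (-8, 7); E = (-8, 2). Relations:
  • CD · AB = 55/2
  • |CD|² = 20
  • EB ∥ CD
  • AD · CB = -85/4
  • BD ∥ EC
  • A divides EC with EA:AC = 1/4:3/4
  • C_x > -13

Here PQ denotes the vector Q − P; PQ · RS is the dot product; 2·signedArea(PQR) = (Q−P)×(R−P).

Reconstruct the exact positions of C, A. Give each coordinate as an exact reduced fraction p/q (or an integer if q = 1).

1. C_x = -12  [EB ∥ CD ∩ BD ∥ EC]
2. C_y = 9  [EB ∥ CD ∩ BD ∥ EC]
   → C = (-12, 9)
3. A_x = -9  [A divides EC with EA:AC = 1/4:3/4]
4. A_y = 15/4  [A divides EC with EA:AC = 1/4:3/4]
   → A = (-9, 15/4)

A = (-9, 15/4)
C = (-12, 9)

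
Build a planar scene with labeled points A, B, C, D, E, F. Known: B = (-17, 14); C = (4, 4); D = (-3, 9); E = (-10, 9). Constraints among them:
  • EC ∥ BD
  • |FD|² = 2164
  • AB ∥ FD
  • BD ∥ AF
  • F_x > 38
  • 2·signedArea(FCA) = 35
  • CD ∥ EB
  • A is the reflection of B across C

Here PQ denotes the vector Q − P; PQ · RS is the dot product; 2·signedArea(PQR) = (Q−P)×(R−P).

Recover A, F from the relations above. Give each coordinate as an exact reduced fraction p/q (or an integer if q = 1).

1. A_x = 25  [A is the reflection of B across C]
2. A_y = -6  [A is the reflection of B across C]
   → A = (25, -6)
3. F_x = 39  [AB ∥ FD ∩ BD ∥ AF]
4. F_y = -11  [AB ∥ FD ∩ BD ∥ AF]
   → F = (39, -11)

A = (25, -6)
F = (39, -11)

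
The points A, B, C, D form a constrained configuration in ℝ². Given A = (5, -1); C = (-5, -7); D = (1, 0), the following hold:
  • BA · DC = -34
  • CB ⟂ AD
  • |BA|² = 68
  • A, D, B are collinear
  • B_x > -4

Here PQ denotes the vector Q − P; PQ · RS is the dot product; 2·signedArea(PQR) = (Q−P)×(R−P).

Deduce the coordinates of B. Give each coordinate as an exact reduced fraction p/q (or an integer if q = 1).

B = (-3, 1)

1. B_x = -3  [A, D, B are collinear ∩ CB ⟂ AD]
2. B_y = 1  [A, D, B are collinear ∩ CB ⟂ AD]
   → B = (-3, 1)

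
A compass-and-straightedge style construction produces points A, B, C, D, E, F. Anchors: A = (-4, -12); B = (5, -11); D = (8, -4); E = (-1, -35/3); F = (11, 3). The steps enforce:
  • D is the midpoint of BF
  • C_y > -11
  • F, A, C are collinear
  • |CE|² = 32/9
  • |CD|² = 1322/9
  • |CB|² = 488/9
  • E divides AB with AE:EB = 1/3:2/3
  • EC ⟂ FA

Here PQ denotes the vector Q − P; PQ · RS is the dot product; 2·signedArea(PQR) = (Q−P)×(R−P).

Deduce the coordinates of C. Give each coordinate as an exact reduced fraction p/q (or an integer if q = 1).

1. C_x = -7/3  [F, A, C are collinear ∩ EC ⟂ FA]
2. C_y = -31/3  [F, A, C are collinear ∩ EC ⟂ FA]
   → C = (-7/3, -31/3)

C = (-7/3, -31/3)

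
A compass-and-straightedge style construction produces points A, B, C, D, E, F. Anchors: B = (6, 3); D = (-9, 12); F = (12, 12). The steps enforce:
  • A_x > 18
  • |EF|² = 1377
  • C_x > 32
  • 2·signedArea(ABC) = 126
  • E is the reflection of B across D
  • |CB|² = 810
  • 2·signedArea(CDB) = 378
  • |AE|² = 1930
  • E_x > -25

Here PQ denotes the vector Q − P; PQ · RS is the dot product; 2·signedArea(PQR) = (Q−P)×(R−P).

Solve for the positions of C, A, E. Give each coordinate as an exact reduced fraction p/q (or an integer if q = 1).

A = (19, 12)
C = (33, 12)
E = (-24, 21)

1. C_x = 33  [line 9·x + 15·y + -477 = 0 ∩ |CB|² = 810]
2. C_y = 12  [line 9·x + 15·y + -477 = 0 ∩ |CB|² = 810]
   → C = (33, 12)
3. E_x = -24  [E is the reflection of B across D]
4. E_y = 21  [E is the reflection of B across D]
   → E = (-24, 21)
5. A_x = 19  [line -9·x + 27·y + -153 = 0 ∩ |AE|² = 1930]
6. A_y = 12  [line -9·x + 27·y + -153 = 0 ∩ |AE|² = 1930]
   → A = (19, 12)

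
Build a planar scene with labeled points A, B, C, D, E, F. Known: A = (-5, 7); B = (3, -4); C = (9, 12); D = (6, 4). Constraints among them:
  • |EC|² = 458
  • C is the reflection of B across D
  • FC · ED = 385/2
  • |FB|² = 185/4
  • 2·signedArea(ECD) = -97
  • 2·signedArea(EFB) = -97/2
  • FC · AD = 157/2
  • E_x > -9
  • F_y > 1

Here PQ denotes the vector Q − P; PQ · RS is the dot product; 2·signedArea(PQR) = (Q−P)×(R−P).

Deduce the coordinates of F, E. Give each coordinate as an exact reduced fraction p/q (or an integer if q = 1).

E = (-8, -1)
F = (-1, 3/2)

1. F_x = -1  [line -11·x + 3·y + -31/2 = 0 ∩ |FB|² = 185/4]
2. F_y = 3/2  [line -11·x + 3·y + -31/2 = 0 ∩ |FB|² = 185/4]
   → F = (-1, 3/2)
3. E_x = -8  [2·signedArea(EFB) = -97/2 ∩ FC · ED = 385/2]
4. E_y = -1  [2·signedArea(EFB) = -97/2 ∩ FC · ED = 385/2]
   → E = (-8, -1)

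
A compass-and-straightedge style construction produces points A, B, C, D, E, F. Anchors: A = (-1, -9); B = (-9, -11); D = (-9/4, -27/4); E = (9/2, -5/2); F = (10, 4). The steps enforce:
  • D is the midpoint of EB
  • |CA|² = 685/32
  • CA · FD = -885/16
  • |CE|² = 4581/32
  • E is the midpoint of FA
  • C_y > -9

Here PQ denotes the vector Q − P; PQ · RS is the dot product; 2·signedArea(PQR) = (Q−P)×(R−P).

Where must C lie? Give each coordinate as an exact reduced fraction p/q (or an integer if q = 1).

C = (-45/8, -71/8)

1. C_x = -45/8  [line 49/4·x + 43/4·y + 2629/16 = 0 ∩ |CE|² = 4581/32]
2. C_y = -71/8  [line 49/4·x + 43/4·y + 2629/16 = 0 ∩ |CE|² = 4581/32]
   → C = (-45/8, -71/8)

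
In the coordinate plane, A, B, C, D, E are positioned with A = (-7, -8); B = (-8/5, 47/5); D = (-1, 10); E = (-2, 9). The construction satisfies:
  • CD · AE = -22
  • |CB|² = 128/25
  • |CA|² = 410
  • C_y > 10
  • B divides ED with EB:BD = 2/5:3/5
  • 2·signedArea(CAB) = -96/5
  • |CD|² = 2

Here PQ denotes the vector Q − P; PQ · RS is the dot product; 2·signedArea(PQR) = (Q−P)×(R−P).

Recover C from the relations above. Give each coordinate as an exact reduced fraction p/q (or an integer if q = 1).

1. C_x = 0  [2·signedArea(CAB) = -96/5 ∩ CD · AE = -22]
2. C_y = 11  [2·signedArea(CAB) = -96/5 ∩ CD · AE = -22]
   → C = (0, 11)

C = (0, 11)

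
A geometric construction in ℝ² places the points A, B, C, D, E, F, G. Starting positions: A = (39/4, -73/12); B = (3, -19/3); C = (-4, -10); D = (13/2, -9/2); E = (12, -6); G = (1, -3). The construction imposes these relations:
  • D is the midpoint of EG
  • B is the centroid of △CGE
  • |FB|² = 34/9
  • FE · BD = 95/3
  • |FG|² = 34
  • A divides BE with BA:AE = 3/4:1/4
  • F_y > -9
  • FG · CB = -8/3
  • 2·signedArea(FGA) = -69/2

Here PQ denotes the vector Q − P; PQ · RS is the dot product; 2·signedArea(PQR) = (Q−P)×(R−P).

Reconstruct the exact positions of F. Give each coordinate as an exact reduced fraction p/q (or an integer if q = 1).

F = (4, -8)

1. F_x = 4  [FE · BD = 95/3 ∩ 2·signedArea(FGA) = -69/2]
2. F_y = -8  [FE · BD = 95/3 ∩ 2·signedArea(FGA) = -69/2]
   → F = (4, -8)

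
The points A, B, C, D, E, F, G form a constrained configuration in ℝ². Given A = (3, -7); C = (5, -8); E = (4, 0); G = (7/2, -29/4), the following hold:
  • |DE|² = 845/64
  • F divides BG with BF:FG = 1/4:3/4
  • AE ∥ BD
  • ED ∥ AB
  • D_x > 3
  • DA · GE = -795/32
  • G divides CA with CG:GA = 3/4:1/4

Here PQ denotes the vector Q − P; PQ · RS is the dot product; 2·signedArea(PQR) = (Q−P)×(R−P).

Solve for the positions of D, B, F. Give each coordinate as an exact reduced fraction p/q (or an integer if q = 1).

B = (11/4, -85/8)
D = (15/4, -29/8)
F = (47/16, -313/32)

1. D_x = 15/4  [line -1/2·x + -29/4·y + -781/32 = 0 ∩ |DE|² = 845/64]
2. D_y = -29/8  [line -1/2·x + -29/4·y + -781/32 = 0 ∩ |DE|² = 845/64]
   → D = (15/4, -29/8)
3. B_x = 11/4  [AE ∥ BD ∩ ED ∥ AB]
4. B_y = -85/8  [AE ∥ BD ∩ ED ∥ AB]
   → B = (11/4, -85/8)
5. F_x = 47/16  [F divides BG with BF:FG = 1/4:3/4]
6. F_y = -313/32  [F divides BG with BF:FG = 1/4:3/4]
   → F = (47/16, -313/32)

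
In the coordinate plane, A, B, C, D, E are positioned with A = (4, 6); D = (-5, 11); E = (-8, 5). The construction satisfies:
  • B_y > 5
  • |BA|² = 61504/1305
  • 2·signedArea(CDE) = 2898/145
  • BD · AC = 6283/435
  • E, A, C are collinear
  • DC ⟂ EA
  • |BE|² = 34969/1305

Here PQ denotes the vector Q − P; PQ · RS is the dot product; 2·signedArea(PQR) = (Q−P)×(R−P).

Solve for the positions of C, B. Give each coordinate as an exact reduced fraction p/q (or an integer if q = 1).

1. C_x = -656/145  [E, A, C are collinear ∩ DC ⟂ EA]
2. C_y = 767/145  [E, A, C are collinear ∩ DC ⟂ EA]
   → C = (-656/145, 767/145)
3. B_x = -412/145  [line 1236/145·x + 103/145·y + 8858/435 = 0 ∩ |BE|² = 34969/1305]
4. B_y = 2362/435  [line 1236/145·x + 103/145·y + 8858/435 = 0 ∩ |BE|² = 34969/1305]
   → B = (-412/145, 2362/435)

B = (-412/145, 2362/435)
C = (-656/145, 767/145)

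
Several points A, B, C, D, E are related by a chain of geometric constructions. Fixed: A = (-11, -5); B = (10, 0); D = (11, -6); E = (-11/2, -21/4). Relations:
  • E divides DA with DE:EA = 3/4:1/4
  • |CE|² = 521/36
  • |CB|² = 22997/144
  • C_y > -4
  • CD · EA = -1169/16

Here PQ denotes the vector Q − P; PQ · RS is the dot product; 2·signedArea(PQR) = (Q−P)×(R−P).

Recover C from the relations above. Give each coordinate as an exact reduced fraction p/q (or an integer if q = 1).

C = (-13/6, -41/12)

1. C_x = -13/6  [line 11/2·x + -1/4·y + 177/16 = 0 ∩ |CE|² = 521/36]
2. C_y = -41/12  [line 11/2·x + -1/4·y + 177/16 = 0 ∩ |CE|² = 521/36]
   → C = (-13/6, -41/12)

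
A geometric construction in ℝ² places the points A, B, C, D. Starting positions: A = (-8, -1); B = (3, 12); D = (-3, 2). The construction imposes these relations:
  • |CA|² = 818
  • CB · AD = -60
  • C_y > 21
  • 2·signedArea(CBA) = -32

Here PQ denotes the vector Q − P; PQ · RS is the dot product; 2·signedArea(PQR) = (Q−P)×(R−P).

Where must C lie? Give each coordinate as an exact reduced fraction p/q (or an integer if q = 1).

C = (9, 22)

1. C_x = 9  [2·signedArea(CBA) = -32 ∩ CB · AD = -60]
2. C_y = 22  [2·signedArea(CBA) = -32 ∩ CB · AD = -60]
   → C = (9, 22)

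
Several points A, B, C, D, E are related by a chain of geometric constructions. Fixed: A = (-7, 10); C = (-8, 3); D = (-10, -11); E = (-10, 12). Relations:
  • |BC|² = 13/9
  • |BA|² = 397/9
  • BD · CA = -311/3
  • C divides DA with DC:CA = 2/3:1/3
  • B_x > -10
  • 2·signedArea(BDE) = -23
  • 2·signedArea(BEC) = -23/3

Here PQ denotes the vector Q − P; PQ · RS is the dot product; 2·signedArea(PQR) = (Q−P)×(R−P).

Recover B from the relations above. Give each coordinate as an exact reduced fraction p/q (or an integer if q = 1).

1. B_x = -9  [2·signedArea(BEC) = -23/3 ∩ 2·signedArea(BDE) = -23]
2. B_y = 11/3  [2·signedArea(BEC) = -23/3 ∩ 2·signedArea(BDE) = -23]
   → B = (-9, 11/3)

B = (-9, 11/3)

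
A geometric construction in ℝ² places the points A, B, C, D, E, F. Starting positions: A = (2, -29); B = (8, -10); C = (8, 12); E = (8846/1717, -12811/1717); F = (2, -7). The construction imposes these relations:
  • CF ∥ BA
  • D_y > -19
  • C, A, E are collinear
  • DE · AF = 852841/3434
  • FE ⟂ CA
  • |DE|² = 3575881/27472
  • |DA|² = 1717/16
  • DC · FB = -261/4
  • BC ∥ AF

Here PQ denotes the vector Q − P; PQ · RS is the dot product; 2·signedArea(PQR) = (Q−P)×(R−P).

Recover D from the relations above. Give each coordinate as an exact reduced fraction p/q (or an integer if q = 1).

1. D_x = 7/2  [DC · FB = -261/4 ∩ DE · AF = 852841/3434]
2. D_y = -75/4  [DC · FB = -261/4 ∩ DE · AF = 852841/3434]
   → D = (7/2, -75/4)

D = (7/2, -75/4)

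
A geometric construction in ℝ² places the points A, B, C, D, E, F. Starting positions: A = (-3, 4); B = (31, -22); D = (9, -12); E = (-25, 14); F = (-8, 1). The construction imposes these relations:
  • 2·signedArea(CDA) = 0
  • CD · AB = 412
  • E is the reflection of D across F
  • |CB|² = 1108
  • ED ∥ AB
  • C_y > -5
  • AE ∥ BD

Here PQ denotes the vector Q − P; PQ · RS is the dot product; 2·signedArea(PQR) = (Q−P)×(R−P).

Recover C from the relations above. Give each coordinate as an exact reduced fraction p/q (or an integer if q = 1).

1. C_x = 3  [2·signedArea(CDA) = 0 ∩ CD · AB = 412]
2. C_y = -4  [2·signedArea(CDA) = 0 ∩ CD · AB = 412]
   → C = (3, -4)

C = (3, -4)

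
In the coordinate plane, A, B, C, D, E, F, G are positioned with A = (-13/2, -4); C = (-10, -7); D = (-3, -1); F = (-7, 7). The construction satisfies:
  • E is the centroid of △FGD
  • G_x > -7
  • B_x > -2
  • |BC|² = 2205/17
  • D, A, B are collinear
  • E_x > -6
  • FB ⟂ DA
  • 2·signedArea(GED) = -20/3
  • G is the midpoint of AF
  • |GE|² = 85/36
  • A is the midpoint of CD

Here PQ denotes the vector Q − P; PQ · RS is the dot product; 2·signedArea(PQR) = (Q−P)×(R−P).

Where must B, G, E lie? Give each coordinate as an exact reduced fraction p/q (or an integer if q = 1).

B = (-23/17, 7/17)
E = (-67/12, 5/2)
G = (-27/4, 3/2)

1. B_x = -23/17  [D, A, B are collinear ∩ FB ⟂ DA]
2. B_y = 7/17  [D, A, B are collinear ∩ FB ⟂ DA]
   → B = (-23/17, 7/17)
3. G_x = -27/4  [G is the midpoint of AF]
4. G_y = 3/2  [G is the midpoint of AF]
   → G = (-27/4, 3/2)
5. E_x = -67/12  [E is the centroid of △FGD]
6. E_y = 5/2  [E is the centroid of △FGD]
   → E = (-67/12, 5/2)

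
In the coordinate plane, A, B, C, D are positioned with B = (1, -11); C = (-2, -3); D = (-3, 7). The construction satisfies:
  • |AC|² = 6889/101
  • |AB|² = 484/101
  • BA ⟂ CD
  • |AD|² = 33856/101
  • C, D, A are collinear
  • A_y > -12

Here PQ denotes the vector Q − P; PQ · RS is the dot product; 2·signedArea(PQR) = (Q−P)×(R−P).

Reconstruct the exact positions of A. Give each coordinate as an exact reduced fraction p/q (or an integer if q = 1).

A = (-119/101, -1133/101)

1. A_x = -119/101  [C, D, A are collinear ∩ BA ⟂ CD]
2. A_y = -1133/101  [C, D, A are collinear ∩ BA ⟂ CD]
   → A = (-119/101, -1133/101)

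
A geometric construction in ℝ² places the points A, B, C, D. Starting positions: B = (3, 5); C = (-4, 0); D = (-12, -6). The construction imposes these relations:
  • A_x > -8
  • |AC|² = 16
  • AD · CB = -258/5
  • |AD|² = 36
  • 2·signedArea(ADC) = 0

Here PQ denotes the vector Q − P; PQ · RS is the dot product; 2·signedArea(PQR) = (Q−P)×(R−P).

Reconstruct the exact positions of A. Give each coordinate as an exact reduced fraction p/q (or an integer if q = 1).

1. A_x = -36/5  [2·signedArea(ADC) = 0 ∩ AD · CB = -258/5]
2. A_y = -12/5  [2·signedArea(ADC) = 0 ∩ AD · CB = -258/5]
   → A = (-36/5, -12/5)

A = (-36/5, -12/5)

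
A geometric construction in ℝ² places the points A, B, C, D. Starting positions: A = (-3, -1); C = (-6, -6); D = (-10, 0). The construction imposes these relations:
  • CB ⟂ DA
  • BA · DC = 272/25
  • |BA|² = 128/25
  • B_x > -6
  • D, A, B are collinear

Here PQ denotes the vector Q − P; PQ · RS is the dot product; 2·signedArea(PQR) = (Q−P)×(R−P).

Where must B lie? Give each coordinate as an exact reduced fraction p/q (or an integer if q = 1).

1. B_x = -131/25  [D, A, B are collinear ∩ CB ⟂ DA]
2. B_y = -17/25  [D, A, B are collinear ∩ CB ⟂ DA]
   → B = (-131/25, -17/25)

B = (-131/25, -17/25)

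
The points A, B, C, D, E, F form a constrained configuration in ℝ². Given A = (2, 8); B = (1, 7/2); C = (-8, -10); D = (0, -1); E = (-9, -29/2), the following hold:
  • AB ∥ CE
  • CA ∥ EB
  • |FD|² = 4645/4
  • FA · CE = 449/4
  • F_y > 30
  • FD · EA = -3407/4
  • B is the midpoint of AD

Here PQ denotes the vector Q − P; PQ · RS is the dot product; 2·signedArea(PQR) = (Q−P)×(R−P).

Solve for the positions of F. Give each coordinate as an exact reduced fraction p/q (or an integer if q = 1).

F = (13, 61/2)

1. F_x = 13  [FD · EA = -3407/4 ∩ FA · CE = 449/4]
2. F_y = 61/2  [FD · EA = -3407/4 ∩ FA · CE = 449/4]
   → F = (13, 61/2)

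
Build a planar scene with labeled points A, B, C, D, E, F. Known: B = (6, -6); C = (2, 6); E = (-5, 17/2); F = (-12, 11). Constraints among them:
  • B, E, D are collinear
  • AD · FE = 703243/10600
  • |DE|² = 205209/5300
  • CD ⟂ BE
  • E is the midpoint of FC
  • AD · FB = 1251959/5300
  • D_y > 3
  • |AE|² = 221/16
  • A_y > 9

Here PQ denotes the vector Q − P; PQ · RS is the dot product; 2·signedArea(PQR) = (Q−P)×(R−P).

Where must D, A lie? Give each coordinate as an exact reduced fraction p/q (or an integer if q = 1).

1. D_x = -1642/1325  [B, E, D are collinear ∩ CD ⟂ BE]
2. D_y = 4694/1325  [B, E, D are collinear ∩ CD ⟂ BE]
   → D = (-1642/1325, 4694/1325)
3. A_x = -17/2  [AD · FE = 703243/10600 ∩ AD · FB = 1251959/5300]
4. A_y = 39/4  [AD · FE = 703243/10600 ∩ AD · FB = 1251959/5300]
   → A = (-17/2, 39/4)

A = (-17/2, 39/4)
D = (-1642/1325, 4694/1325)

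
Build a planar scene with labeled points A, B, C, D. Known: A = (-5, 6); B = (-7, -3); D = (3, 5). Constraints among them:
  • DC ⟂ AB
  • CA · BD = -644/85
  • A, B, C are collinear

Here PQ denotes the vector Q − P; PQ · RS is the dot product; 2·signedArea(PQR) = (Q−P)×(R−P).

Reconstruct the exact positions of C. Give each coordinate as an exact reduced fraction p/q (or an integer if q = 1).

1. C_x = -411/85  [A, B, C are collinear ∩ DC ⟂ AB]
2. C_y = 573/85  [A, B, C are collinear ∩ DC ⟂ AB]
   → C = (-411/85, 573/85)

C = (-411/85, 573/85)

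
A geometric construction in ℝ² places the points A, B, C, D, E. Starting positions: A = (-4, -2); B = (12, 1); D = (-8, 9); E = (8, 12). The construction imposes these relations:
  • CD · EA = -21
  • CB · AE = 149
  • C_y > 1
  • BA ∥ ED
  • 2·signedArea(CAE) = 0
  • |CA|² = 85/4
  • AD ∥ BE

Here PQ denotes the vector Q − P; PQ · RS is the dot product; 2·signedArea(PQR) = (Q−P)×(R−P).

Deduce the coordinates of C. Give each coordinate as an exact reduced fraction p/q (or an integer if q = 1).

C = (-1, 3/2)

1. C_x = -1  [2·signedArea(CAE) = 0 ∩ CD · EA = -21]
2. C_y = 3/2  [2·signedArea(CAE) = 0 ∩ CD · EA = -21]
   → C = (-1, 3/2)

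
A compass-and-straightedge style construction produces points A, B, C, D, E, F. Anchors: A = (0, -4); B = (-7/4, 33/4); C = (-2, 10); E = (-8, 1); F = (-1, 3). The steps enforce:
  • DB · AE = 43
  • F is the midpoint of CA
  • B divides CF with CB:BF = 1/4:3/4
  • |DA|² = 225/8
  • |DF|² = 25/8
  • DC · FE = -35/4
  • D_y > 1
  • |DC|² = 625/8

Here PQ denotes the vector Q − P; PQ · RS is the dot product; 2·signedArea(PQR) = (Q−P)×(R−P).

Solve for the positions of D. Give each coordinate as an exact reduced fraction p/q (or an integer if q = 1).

D = (-3/4, 5/4)

1. D_x = -3/4  [DC · FE = -35/4 ∩ DB · AE = 43]
2. D_y = 5/4  [DC · FE = -35/4 ∩ DB · AE = 43]
   → D = (-3/4, 5/4)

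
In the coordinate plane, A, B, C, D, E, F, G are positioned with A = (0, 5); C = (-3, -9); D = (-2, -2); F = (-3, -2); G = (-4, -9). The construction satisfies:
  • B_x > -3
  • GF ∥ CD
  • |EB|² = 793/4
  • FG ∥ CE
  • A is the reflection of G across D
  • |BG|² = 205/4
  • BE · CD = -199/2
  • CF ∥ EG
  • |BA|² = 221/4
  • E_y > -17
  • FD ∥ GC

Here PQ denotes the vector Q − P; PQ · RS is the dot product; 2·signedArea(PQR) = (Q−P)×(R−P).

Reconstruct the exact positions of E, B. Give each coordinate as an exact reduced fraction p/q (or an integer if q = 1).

1. E_x = -4  [CF ∥ EG ∩ FG ∥ CE]
2. E_y = -16  [CF ∥ EG ∩ FG ∥ CE]
   → E = (-4, -16)
3. B_x = -5/2  [line -1·x + -7·y + -33/2 = 0 ∩ |BG|² = 205/4]
4. B_y = -2  [line -1·x + -7·y + -33/2 = 0 ∩ |BG|² = 205/4]
   → B = (-5/2, -2)

B = (-5/2, -2)
E = (-4, -16)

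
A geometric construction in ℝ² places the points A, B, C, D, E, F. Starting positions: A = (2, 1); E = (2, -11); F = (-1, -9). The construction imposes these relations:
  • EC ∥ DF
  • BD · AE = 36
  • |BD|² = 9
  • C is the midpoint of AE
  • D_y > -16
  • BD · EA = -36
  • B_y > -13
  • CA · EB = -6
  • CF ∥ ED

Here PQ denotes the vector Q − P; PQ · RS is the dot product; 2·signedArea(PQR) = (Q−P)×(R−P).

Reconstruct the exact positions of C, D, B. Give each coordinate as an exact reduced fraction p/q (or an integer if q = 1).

1. C_x = 2  [C is the midpoint of AE]
2. C_y = -5  [C is the midpoint of AE]
   → C = (2, -5)
3. D_x = -1  [EC ∥ DF ∩ CF ∥ ED]
4. D_y = -15  [EC ∥ DF ∩ CF ∥ ED]
   → D = (-1, -15)
5. B_y = -12  [BD · AE = 36]
6. B_x = -1  [|BD|² = 9]
   → B = (-1, -12)

B = (-1, -12)
C = (2, -5)
D = (-1, -15)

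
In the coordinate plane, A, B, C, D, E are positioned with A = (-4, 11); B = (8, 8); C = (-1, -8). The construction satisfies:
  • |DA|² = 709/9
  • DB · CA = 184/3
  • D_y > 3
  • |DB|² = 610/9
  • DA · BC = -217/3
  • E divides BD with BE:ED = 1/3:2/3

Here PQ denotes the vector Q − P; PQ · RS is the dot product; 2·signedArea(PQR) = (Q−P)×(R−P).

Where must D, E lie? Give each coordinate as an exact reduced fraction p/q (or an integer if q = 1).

1. D_x = 1  [DA · BC = -217/3 ∩ DB · CA = 184/3]
2. D_y = 11/3  [DA · BC = -217/3 ∩ DB · CA = 184/3]
   → D = (1, 11/3)
3. E_x = 17/3  [E divides BD with BE:ED = 1/3:2/3]
4. E_y = 59/9  [E divides BD with BE:ED = 1/3:2/3]
   → E = (17/3, 59/9)

D = (1, 11/3)
E = (17/3, 59/9)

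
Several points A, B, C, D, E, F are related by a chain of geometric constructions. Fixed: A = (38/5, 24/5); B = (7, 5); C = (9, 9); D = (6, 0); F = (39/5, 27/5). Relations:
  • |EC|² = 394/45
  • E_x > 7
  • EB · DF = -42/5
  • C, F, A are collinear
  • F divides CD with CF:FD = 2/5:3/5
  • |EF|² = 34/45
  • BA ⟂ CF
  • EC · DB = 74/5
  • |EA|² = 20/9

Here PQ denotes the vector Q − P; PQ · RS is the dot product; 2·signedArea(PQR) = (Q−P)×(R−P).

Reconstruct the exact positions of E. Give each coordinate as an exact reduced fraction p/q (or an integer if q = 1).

1. E_x = 118/15  [EC · DB = 74/5 ∩ EB · DF = -42/5]
2. E_y = 94/15  [EC · DB = 74/5 ∩ EB · DF = -42/5]
   → E = (118/15, 94/15)

E = (118/15, 94/15)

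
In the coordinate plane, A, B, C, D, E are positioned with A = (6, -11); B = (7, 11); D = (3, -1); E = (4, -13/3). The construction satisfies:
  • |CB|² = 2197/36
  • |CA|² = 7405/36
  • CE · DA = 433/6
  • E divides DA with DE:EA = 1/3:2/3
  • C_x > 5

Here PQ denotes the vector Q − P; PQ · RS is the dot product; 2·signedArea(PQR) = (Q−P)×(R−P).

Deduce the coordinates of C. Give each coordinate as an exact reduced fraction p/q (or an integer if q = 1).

C = (11/2, 10/3)

1. C_x = 11/2  [line -3·x + 10·y + -101/6 = 0 ∩ |CA|² = 7405/36]
2. C_y = 10/3  [line -3·x + 10·y + -101/6 = 0 ∩ |CA|² = 7405/36]
   → C = (11/2, 10/3)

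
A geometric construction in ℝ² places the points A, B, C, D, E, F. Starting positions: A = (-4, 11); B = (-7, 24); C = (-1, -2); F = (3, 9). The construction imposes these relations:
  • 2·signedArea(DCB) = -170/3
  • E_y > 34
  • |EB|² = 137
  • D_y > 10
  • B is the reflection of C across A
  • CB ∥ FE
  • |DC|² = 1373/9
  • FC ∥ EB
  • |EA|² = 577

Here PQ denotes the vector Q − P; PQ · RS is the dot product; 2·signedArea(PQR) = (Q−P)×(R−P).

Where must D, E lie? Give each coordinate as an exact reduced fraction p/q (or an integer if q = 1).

1. D_x = -5/3  [line -26·x + -6·y + 56/3 = 0 ∩ |DC|² = 1373/9]
2. D_y = 31/3  [line -26·x + -6·y + 56/3 = 0 ∩ |DC|² = 1373/9]
   → D = (-5/3, 31/3)
3. E_x = -3  [FC ∥ EB ∩ CB ∥ FE]
4. E_y = 35  [FC ∥ EB ∩ CB ∥ FE]
   → E = (-3, 35)

D = (-5/3, 31/3)
E = (-3, 35)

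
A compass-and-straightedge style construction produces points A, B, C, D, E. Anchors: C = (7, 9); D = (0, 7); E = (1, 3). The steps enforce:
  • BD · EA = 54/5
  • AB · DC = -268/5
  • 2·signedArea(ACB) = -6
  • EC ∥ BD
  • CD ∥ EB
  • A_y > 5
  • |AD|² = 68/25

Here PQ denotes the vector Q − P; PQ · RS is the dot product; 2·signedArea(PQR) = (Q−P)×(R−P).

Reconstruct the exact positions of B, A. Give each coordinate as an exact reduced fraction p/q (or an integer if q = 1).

A = (2/5, 27/5)
B = (-6, 1)

1. B_x = -6  [EC ∥ BD ∩ CD ∥ EB]
2. B_y = 1  [EC ∥ BD ∩ CD ∥ EB]
   → B = (-6, 1)
3. A_x = 2/5  [2·signedArea(ACB) = -6 ∩ AB · DC = -268/5]
4. A_y = 27/5  [2·signedArea(ACB) = -6 ∩ AB · DC = -268/5]
   → A = (2/5, 27/5)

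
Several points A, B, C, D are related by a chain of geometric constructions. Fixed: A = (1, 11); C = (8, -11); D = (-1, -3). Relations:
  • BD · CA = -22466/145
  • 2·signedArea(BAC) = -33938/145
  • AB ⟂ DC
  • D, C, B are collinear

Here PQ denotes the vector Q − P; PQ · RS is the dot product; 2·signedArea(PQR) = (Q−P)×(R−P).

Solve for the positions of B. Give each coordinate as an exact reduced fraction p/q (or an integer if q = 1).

B = (-991/145, 317/145)

1. B_x = -991/145  [D, C, B are collinear ∩ AB ⟂ DC]
2. B_y = 317/145  [D, C, B are collinear ∩ AB ⟂ DC]
   → B = (-991/145, 317/145)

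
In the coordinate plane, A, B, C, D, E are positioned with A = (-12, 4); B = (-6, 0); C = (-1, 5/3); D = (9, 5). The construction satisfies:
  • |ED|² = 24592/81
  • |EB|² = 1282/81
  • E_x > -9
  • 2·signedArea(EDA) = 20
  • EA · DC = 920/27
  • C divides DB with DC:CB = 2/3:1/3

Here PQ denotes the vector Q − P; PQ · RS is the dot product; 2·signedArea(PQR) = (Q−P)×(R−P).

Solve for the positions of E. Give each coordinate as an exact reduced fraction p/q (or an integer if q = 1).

E = (-25/3, 29/9)

1. E_x = -25/3  [EA · DC = 920/27 ∩ 2·signedArea(EDA) = 20]
2. E_y = 29/9  [EA · DC = 920/27 ∩ 2·signedArea(EDA) = 20]
   → E = (-25/3, 29/9)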